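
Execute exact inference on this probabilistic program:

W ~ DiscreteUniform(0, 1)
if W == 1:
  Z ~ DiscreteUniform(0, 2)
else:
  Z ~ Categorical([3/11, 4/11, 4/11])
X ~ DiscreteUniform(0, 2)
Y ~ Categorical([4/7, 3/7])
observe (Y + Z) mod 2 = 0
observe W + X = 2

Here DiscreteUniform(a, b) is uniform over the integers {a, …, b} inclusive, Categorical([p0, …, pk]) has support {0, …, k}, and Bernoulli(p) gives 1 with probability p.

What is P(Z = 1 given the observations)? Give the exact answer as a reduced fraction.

P(Z = 1 | obs) = 69/241

Enumerate traces; 6 have nonzero weight after conditioning:
  (W=0, Z=0, X=2, Y=0) weight 2/77
  (W=0, Z=1, X=2, Y=1) weight 2/77
  (W=0, Z=2, X=2, Y=0) weight 8/231
  (W=1, Z=0, X=1, Y=0) weight 2/63
  (W=1, Z=1, X=1, Y=1) weight 1/42
  (W=1, Z=2, X=1, Y=0) weight 2/63
Group by Z:
  weight(Z=0) = 40/693
  weight(Z=1) = 23/462
  weight(Z=2) = 46/693
Total weight = 40/693 + 23/462 + 46/693 = 241/1386
P(Z=0 | obs) = 40/693 / 241/1386 = 80/241
P(Z=1 | obs) = 23/462 / 241/1386 = 69/241
P(Z=2 | obs) = 46/693 / 241/1386 = 92/241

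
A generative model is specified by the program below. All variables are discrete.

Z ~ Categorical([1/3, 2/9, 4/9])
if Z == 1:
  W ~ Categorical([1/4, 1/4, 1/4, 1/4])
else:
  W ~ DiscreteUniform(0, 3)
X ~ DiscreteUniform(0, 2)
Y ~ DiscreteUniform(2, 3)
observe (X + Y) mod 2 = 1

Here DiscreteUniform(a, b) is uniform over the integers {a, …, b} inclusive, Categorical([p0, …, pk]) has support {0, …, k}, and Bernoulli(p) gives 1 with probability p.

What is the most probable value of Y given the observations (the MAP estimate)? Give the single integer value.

Enumerate traces; 36 have nonzero weight after conditioning:
  (Z=0, W=0, X=0, Y=3) weight 1/72
  (Z=0, W=0, X=1, Y=2) weight 1/72
  (Z=0, W=0, X=2, Y=3) weight 1/72
  (Z=0, W=1, X=0, Y=3) weight 1/72
  (Z=0, W=1, X=1, Y=2) weight 1/72
  (Z=0, W=1, X=2, Y=3) weight 1/72
  (Z=0, W=2, X=0, Y=3) weight 1/72
  (Z=0, W=2, X=1, Y=2) weight 1/72
  … 28 more
Group by Y:
  weight(Y=2) = 1/6
  weight(Y=3) = 1/3
Total weight = 1/6 + 1/3 = 1/2
P(Y=2 | obs) = 1/6 / 1/2 = 1/3
P(Y=3 | obs) = 1/3 / 1/2 = 2/3
argmax = 3

argmax_v P(Y = v | obs) = 3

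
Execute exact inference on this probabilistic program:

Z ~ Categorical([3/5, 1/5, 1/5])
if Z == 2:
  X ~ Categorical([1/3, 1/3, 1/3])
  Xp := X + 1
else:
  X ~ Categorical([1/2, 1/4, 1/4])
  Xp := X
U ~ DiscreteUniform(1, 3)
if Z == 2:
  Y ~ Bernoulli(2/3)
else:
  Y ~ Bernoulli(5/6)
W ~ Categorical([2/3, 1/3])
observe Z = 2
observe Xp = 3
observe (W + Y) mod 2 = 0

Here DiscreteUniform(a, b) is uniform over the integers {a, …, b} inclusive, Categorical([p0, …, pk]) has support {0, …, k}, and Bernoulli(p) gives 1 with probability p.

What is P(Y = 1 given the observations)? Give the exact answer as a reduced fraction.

P(Y = 1 | obs) = 1/2

Enumerate traces; 6 have nonzero weight after conditioning:
  (Z=2, X=2, U=1, Y=0, W=0) weight 2/405
  (Z=2, X=2, U=1, Y=1, W=1) weight 2/405
  (Z=2, X=2, U=2, Y=0, W=0) weight 2/405
  (Z=2, X=2, U=2, Y=1, W=1) weight 2/405
  (Z=2, X=2, U=3, Y=0, W=0) weight 2/405
  (Z=2, X=2, U=3, Y=1, W=1) weight 2/405
Group by Y:
  weight(Y=0) = 2/135
  weight(Y=1) = 2/135
Total weight = 2/135 + 2/135 = 4/135
P(Y=0 | obs) = 2/135 / 4/135 = 1/2
P(Y=1 | obs) = 2/135 / 4/135 = 1/2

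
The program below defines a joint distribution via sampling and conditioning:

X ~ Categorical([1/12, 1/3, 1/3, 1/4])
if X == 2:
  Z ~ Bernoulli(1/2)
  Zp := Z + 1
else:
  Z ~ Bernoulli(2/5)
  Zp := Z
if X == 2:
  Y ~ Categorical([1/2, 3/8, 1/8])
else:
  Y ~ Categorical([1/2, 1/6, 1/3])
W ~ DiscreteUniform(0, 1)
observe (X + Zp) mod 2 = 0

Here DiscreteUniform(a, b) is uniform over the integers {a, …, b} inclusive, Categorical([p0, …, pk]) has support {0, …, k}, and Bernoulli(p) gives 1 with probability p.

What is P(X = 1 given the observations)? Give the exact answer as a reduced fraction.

Enumerate traces; 24 have nonzero weight after conditioning:
  (X=0, Z=0, Y=0, W=0) weight 1/80
  (X=0, Z=0, Y=0, W=1) weight 1/80
  (X=0, Z=0, Y=1, W=0) weight 1/240
  (X=0, Z=0, Y=1, W=1) weight 1/240
  (X=0, Z=0, Y=2, W=0) weight 1/120
  (X=0, Z=0, Y=2, W=1) weight 1/120
  (X=1, Z=1, Y=0, W=0) weight 1/30
  (X=1, Z=1, Y=0, W=1) weight 1/30
  (X=2, Z=1, Y=0, W=0) weight 1/24
  (X=3, Z=1, Y=0, W=0) weight 1/40
  … 14 more
Group by X:
  weight(X=0) = 1/20
  weight(X=1) = 2/15
  weight(X=2) = 1/6
  weight(X=3) = 1/10
Total weight = 1/20 + 2/15 + 1/6 + 1/10 = 9/20
P(X=0 | obs) = 1/20 / 9/20 = 1/9
P(X=1 | obs) = 2/15 / 9/20 = 8/27
P(X=2 | obs) = 1/6 / 9/20 = 10/27
P(X=3 | obs) = 1/10 / 9/20 = 2/9

P(X = 1 | obs) = 8/27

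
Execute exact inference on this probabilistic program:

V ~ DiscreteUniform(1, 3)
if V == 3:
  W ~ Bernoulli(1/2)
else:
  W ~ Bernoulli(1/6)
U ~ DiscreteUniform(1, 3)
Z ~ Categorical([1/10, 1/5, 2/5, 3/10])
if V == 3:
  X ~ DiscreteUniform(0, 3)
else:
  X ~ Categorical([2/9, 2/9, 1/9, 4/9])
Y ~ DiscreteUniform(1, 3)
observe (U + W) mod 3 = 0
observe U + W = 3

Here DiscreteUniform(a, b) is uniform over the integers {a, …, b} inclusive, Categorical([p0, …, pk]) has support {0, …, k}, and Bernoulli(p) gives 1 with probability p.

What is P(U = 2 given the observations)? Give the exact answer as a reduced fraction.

Enumerate traces; 288 have nonzero weight after conditioning:
  (V=1, W=0, U=3, Z=0, X=0, Y=1) weight 1/1458
  (V=1, W=0, U=3, Z=0, X=0, Y=2) weight 1/1458
  (V=1, W=0, U=3, Z=0, X=0, Y=3) weight 1/1458
  (V=1, W=0, U=3, Z=0, X=1, Y=1) weight 1/1458
  (V=1, W=0, U=3, Z=0, X=1, Y=2) weight 1/1458
  (V=1, W=0, U=3, Z=0, X=1, Y=3) weight 1/1458
  (V=1, W=0, U=3, Z=0, X=2, Y=1) weight 1/2916
  (V=1, W=0, U=3, Z=0, X=2, Y=2) weight 1/2916
  (V=1, W=1, U=2, Z=0, X=0, Y=1) weight 1/7290
  … 279 more
Group by U:
  weight(U=2) = 5/54
  weight(U=3) = 13/54
Total weight = 5/54 + 13/54 = 1/3
P(U=2 | obs) = 5/54 / 1/3 = 5/18
P(U=3 | obs) = 13/54 / 1/3 = 13/18

P(U = 2 | obs) = 5/18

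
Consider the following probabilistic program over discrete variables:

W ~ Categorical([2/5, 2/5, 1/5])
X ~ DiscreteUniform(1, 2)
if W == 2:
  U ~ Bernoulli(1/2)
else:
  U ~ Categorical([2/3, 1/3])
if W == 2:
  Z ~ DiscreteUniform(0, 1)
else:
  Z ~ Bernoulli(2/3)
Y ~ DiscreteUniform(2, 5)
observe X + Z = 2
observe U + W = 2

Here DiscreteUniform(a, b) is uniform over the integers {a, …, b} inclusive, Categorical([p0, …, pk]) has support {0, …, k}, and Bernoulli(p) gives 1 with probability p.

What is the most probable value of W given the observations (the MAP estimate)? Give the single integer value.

Enumerate traces; 16 have nonzero weight after conditioning:
  (W=1, X=1, U=1, Z=1, Y=2) weight 1/90
  (W=1, X=1, U=1, Z=1, Y=3) weight 1/90
  (W=1, X=1, U=1, Z=1, Y=4) weight 1/90
  (W=1, X=1, U=1, Z=1, Y=5) weight 1/90
  (W=1, X=2, U=1, Z=0, Y=2) weight 1/180
  (W=1, X=2, U=1, Z=0, Y=3) weight 1/180
  (W=1, X=2, U=1, Z=0, Y=4) weight 1/180
  (W=1, X=2, U=1, Z=0, Y=5) weight 1/180
  (W=2, X=1, U=0, Z=1, Y=2) weight 1/160
  … 7 more
Group by W:
  weight(W=1) = 1/15
  weight(W=2) = 1/20
Total weight = 1/15 + 1/20 = 7/60
P(W=1 | obs) = 1/15 / 7/60 = 4/7
P(W=2 | obs) = 1/20 / 7/60 = 3/7
argmax = 1

argmax_v P(W = v | obs) = 1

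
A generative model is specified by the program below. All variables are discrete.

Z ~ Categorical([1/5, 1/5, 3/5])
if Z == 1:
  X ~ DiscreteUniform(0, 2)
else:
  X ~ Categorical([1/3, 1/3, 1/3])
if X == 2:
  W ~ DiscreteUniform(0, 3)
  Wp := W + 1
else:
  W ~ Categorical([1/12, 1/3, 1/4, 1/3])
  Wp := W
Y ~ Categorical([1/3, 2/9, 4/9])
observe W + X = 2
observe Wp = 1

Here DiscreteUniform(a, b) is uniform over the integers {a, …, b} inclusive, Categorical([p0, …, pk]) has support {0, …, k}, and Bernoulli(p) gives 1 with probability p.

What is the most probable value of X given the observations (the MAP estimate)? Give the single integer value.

argmax_v P(X = v | obs) = 1

Enumerate traces; 18 have nonzero weight after conditioning:
  (Z=0, X=1, W=1, Y=0) weight 1/135
  (Z=0, X=1, W=1, Y=1) weight 2/405
  (Z=0, X=1, W=1, Y=2) weight 4/405
  (Z=0, X=2, W=0, Y=0) weight 1/180
  (Z=0, X=2, W=0, Y=1) weight 1/270
  (Z=0, X=2, W=0, Y=2) weight 1/135
  (Z=1, X=1, W=1, Y=0) weight 1/135
  (Z=1, X=1, W=1, Y=1) weight 2/405
  … 10 more
Group by X:
  weight(X=1) = 1/9
  weight(X=2) = 1/12
Total weight = 1/9 + 1/12 = 7/36
P(X=1 | obs) = 1/9 / 7/36 = 4/7
P(X=2 | obs) = 1/12 / 7/36 = 3/7
argmax = 1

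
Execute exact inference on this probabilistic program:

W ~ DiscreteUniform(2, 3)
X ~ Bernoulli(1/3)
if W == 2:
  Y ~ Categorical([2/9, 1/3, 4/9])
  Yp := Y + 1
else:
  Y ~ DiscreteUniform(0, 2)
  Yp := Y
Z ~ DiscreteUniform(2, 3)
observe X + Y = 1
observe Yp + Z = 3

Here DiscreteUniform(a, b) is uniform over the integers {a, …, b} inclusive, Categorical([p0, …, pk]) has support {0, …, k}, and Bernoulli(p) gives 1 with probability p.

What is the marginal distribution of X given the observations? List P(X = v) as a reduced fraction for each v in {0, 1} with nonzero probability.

P(X=0) = 6/11, P(X=1) = 5/11

Enumerate traces; 3 have nonzero weight after conditioning:
  (W=2, X=1, Y=0, Z=2) weight 1/54
  (W=3, X=0, Y=1, Z=2) weight 1/18
  (W=3, X=1, Y=0, Z=3) weight 1/36
Group by X:
  weight(X=0) = 1/18
  weight(X=1) = 5/108
Total weight = 1/18 + 5/108 = 11/108
P(X=0 | obs) = 1/18 / 11/108 = 6/11
P(X=1 | obs) = 5/108 / 11/108 = 5/11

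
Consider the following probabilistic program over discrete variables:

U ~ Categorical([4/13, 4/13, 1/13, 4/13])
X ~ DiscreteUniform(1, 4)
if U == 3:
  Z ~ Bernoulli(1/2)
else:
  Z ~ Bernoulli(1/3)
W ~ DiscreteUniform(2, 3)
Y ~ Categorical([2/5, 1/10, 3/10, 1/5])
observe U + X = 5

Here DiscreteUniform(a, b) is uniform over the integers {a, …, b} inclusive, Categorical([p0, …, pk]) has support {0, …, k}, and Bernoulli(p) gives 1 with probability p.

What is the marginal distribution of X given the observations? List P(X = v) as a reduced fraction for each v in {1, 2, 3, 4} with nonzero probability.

Enumerate traces; 48 have nonzero weight after conditioning:
  (U=1, X=4, Z=0, W=2, Y=0) weight 2/195
  (U=1, X=4, Z=0, W=2, Y=1) weight 1/390
  (U=1, X=4, Z=0, W=2, Y=2) weight 1/130
  (U=1, X=4, Z=0, W=2, Y=3) weight 1/195
  (U=1, X=4, Z=0, W=3, Y=0) weight 2/195
  (U=1, X=4, Z=0, W=3, Y=1) weight 1/390
  (U=1, X=4, Z=0, W=3, Y=2) weight 1/130
  (U=1, X=4, Z=0, W=3, Y=3) weight 1/195
  (U=2, X=3, Z=0, W=2, Y=0) weight 1/390
  (U=3, X=2, Z=0, W=2, Y=0) weight 1/130
  … 38 more
Group by X:
  weight(X=2) = 1/13
  weight(X=3) = 1/52
  weight(X=4) = 1/13
Total weight = 1/13 + 1/52 + 1/13 = 9/52
P(X=2 | obs) = 1/13 / 9/52 = 4/9
P(X=3 | obs) = 1/52 / 9/52 = 1/9
P(X=4 | obs) = 1/13 / 9/52 = 4/9

P(X=2) = 4/9, P(X=3) = 1/9, P(X=4) = 4/9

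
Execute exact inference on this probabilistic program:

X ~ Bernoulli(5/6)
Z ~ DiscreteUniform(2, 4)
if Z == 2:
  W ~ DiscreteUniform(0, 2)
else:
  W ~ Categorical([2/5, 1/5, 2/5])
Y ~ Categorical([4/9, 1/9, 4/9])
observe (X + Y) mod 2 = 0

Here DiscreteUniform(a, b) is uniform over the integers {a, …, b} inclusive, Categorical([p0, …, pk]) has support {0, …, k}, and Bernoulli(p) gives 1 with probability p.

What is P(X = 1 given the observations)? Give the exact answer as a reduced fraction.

P(X = 1 | obs) = 5/13

Enumerate traces; 27 have nonzero weight after conditioning:
  (X=0, Z=2, W=0, Y=0) weight 2/243
  (X=0, Z=2, W=0, Y=2) weight 2/243
  (X=0, Z=2, W=1, Y=0) weight 2/243
  (X=0, Z=2, W=1, Y=2) weight 2/243
  (X=0, Z=2, W=2, Y=0) weight 2/243
  (X=0, Z=2, W=2, Y=2) weight 2/243
  (X=0, Z=3, W=0, Y=0) weight 4/405
  (X=0, Z=3, W=0, Y=2) weight 4/405
  (X=1, Z=2, W=0, Y=1) weight 5/486
  … 18 more
Group by X:
  weight(X=0) = 4/27
  weight(X=1) = 5/54
Total weight = 4/27 + 5/54 = 13/54
P(X=0 | obs) = 4/27 / 13/54 = 8/13
P(X=1 | obs) = 5/54 / 13/54 = 5/13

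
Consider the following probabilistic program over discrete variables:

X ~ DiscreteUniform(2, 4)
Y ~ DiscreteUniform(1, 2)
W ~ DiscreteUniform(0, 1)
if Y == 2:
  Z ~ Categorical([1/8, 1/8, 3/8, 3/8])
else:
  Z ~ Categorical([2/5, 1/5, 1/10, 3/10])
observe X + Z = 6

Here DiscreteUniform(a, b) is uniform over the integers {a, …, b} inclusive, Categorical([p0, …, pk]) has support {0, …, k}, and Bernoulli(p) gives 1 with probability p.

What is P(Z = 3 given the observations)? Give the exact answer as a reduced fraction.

Enumerate traces; 8 have nonzero weight after conditioning:
  (X=3, Y=1, W=0, Z=3) weight 1/40
  (X=3, Y=1, W=1, Z=3) weight 1/40
  (X=3, Y=2, W=0, Z=3) weight 1/32
  (X=3, Y=2, W=1, Z=3) weight 1/32
  (X=4, Y=1, W=0, Z=2) weight 1/120
  (X=4, Y=1, W=1, Z=2) weight 1/120
  (X=4, Y=2, W=0, Z=2) weight 1/32
  (X=4, Y=2, W=1, Z=2) weight 1/32
Group by Z:
  weight(Z=2) = 19/240
  weight(Z=3) = 9/80
Total weight = 19/240 + 9/80 = 23/120
P(Z=2 | obs) = 19/240 / 23/120 = 19/46
P(Z=3 | obs) = 9/80 / 23/120 = 27/46

P(Z = 3 | obs) = 27/46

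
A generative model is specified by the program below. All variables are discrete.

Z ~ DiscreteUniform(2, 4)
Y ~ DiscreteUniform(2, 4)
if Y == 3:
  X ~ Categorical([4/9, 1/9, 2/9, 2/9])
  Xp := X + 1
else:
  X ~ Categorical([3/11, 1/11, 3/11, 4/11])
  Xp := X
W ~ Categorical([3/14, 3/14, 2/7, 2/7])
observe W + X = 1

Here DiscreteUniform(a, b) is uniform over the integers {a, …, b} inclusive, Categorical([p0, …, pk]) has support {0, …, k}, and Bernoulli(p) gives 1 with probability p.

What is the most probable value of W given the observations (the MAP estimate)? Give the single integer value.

argmax_v P(W = v | obs) = 1

Enumerate traces; 18 have nonzero weight after conditioning:
  (Z=2, Y=2, X=0, W=1) weight 1/154
  (Z=2, Y=2, X=1, W=0) weight 1/462
  (Z=2, Y=3, X=0, W=1) weight 2/189
  (Z=2, Y=3, X=1, W=0) weight 1/378
  (Z=2, Y=4, X=0, W=1) weight 1/154
  (Z=2, Y=4, X=1, W=0) weight 1/462
  (Z=3, Y=2, X=0, W=1) weight 1/154
  (Z=3, Y=2, X=1, W=0) weight 1/462
  … 10 more
Group by W:
  weight(W=0) = 29/1386
  weight(W=1) = 7/99
Total weight = 29/1386 + 7/99 = 127/1386
P(W=0 | obs) = 29/1386 / 127/1386 = 29/127
P(W=1 | obs) = 7/99 / 127/1386 = 98/127
argmax = 1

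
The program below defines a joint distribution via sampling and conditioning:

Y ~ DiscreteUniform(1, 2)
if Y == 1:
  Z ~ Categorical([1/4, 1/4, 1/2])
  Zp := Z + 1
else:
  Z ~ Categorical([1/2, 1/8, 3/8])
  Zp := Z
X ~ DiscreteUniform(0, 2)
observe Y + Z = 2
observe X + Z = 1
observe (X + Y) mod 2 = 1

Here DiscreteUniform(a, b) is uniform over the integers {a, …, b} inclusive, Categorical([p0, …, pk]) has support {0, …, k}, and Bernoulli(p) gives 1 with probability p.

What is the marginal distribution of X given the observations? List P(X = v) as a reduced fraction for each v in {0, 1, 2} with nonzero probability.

Enumerate traces; 2 have nonzero weight after conditioning:
  (Y=1, Z=1, X=0) weight 1/24
  (Y=2, Z=0, X=1) weight 1/12
Group by X:
  weight(X=0) = 1/24
  weight(X=1) = 1/12
Total weight = 1/24 + 1/12 = 1/8
P(X=0 | obs) = 1/24 / 1/8 = 1/3
P(X=1 | obs) = 1/12 / 1/8 = 2/3

P(X=0) = 1/3, P(X=1) = 2/3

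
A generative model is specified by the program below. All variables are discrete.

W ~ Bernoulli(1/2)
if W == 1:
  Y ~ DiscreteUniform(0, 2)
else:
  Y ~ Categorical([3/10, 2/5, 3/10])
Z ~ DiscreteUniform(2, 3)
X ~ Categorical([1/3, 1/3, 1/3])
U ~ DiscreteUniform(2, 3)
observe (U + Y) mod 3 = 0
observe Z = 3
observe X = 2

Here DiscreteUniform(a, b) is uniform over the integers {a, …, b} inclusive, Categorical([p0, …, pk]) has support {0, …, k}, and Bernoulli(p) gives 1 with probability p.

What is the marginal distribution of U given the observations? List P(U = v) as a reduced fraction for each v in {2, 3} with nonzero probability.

P(U=2) = 22/41, P(U=3) = 19/41

Enumerate traces; 4 have nonzero weight after conditioning:
  (W=0, Y=0, Z=3, X=2, U=3) weight 1/80
  (W=0, Y=1, Z=3, X=2, U=2) weight 1/60
  (W=1, Y=0, Z=3, X=2, U=3) weight 1/72
  (W=1, Y=1, Z=3, X=2, U=2) weight 1/72
Group by U:
  weight(U=2) = 11/360
  weight(U=3) = 19/720
Total weight = 11/360 + 19/720 = 41/720
P(U=2 | obs) = 11/360 / 41/720 = 22/41
P(U=3 | obs) = 19/720 / 41/720 = 19/41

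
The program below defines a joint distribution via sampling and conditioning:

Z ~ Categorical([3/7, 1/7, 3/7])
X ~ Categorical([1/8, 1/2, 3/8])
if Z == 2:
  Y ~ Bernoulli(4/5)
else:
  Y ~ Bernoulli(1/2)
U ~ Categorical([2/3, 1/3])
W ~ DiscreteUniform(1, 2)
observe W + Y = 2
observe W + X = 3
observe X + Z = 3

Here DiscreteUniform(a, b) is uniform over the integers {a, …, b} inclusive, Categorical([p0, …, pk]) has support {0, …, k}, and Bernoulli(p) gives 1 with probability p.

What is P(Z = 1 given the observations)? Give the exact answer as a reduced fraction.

Enumerate traces; 4 have nonzero weight after conditioning:
  (Z=1, X=2, Y=1, U=0, W=1) weight 1/112
  (Z=1, X=2, Y=1, U=1, W=1) weight 1/224
  (Z=2, X=1, Y=0, U=0, W=2) weight 1/70
  (Z=2, X=1, Y=0, U=1, W=2) weight 1/140
Group by Z:
  weight(Z=1) = 3/224
  weight(Z=2) = 3/140
Total weight = 3/224 + 3/140 = 39/1120
P(Z=1 | obs) = 3/224 / 39/1120 = 5/13
P(Z=2 | obs) = 3/140 / 39/1120 = 8/13

P(Z = 1 | obs) = 5/13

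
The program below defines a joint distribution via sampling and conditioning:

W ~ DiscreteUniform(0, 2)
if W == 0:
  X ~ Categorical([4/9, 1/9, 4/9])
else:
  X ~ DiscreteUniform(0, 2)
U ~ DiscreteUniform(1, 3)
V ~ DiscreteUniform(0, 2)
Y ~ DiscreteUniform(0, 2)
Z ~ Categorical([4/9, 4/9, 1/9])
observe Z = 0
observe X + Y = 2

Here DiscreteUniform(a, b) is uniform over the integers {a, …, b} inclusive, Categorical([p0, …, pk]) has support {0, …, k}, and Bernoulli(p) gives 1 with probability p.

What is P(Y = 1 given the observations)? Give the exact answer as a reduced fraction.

Enumerate traces; 81 have nonzero weight after conditioning:
  (W=0, X=0, U=1, V=0, Y=2, Z=0) weight 16/6561
  (W=0, X=0, U=1, V=1, Y=2, Z=0) weight 16/6561
  (W=0, X=0, U=1, V=2, Y=2, Z=0) weight 16/6561
  (W=0, X=0, U=2, V=0, Y=2, Z=0) weight 16/6561
  (W=0, X=0, U=2, V=1, Y=2, Z=0) weight 16/6561
  (W=0, X=0, U=2, V=2, Y=2, Z=0) weight 16/6561
  (W=0, X=0, U=3, V=0, Y=2, Z=0) weight 16/6561
  (W=0, X=0, U=3, V=1, Y=2, Z=0) weight 16/6561
  (W=0, X=1, U=1, V=0, Y=1, Z=0) weight 4/6561
  (W=0, X=2, U=1, V=0, Y=0, Z=0) weight 16/6561
  … 71 more
Group by Y:
  weight(Y=0) = 40/729
  weight(Y=1) = 28/729
  weight(Y=2) = 40/729
Total weight = 40/729 + 28/729 + 40/729 = 4/27
P(Y=0 | obs) = 40/729 / 4/27 = 10/27
P(Y=1 | obs) = 28/729 / 4/27 = 7/27
P(Y=2 | obs) = 40/729 / 4/27 = 10/27

P(Y = 1 | obs) = 7/27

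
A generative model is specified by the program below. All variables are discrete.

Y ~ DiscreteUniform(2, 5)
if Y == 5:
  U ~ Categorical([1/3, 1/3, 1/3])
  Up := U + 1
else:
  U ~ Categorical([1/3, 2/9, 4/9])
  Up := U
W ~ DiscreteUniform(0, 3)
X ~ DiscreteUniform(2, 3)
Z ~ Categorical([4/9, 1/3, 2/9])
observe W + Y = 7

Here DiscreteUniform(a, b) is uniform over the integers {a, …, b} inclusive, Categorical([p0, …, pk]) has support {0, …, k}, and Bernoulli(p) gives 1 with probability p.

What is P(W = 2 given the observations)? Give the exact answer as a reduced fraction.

Enumerate traces; 36 have nonzero weight after conditioning:
  (Y=4, U=0, W=3, X=2, Z=0) weight 1/216
  (Y=4, U=0, W=3, X=2, Z=1) weight 1/288
  (Y=4, U=0, W=3, X=2, Z=2) weight 1/432
  (Y=4, U=0, W=3, X=3, Z=0) weight 1/216
  (Y=4, U=0, W=3, X=3, Z=1) weight 1/288
  (Y=4, U=0, W=3, X=3, Z=2) weight 1/432
  (Y=4, U=1, W=3, X=2, Z=0) weight 1/324
  (Y=4, U=1, W=3, X=2, Z=1) weight 1/432
  (Y=5, U=0, W=2, X=2, Z=0) weight 1/216
  … 27 more
Group by W:
  weight(W=2) = 1/16
  weight(W=3) = 1/16
Total weight = 1/16 + 1/16 = 1/8
P(W=2 | obs) = 1/16 / 1/8 = 1/2
P(W=3 | obs) = 1/16 / 1/8 = 1/2

P(W = 2 | obs) = 1/2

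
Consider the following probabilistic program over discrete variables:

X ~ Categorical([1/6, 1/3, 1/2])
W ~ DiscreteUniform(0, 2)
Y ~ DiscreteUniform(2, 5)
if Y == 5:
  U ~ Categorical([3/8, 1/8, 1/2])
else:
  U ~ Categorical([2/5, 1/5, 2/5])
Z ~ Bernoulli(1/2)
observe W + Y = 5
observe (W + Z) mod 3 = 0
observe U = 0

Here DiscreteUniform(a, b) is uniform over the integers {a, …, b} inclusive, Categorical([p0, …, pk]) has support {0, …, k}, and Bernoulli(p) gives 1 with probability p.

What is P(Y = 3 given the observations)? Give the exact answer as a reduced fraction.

P(Y = 3 | obs) = 16/31

Enumerate traces; 6 have nonzero weight after conditioning:
  (X=0, W=0, Y=5, U=0, Z=0) weight 1/384
  (X=0, W=2, Y=3, U=0, Z=1) weight 1/360
  (X=1, W=0, Y=5, U=0, Z=0) weight 1/192
  (X=1, W=2, Y=3, U=0, Z=1) weight 1/180
  (X=2, W=0, Y=5, U=0, Z=0) weight 1/128
  (X=2, W=2, Y=3, U=0, Z=1) weight 1/120
Group by Y:
  weight(Y=3) = 1/60
  weight(Y=5) = 1/64
Total weight = 1/60 + 1/64 = 31/960
P(Y=3 | obs) = 1/60 / 31/960 = 16/31
P(Y=5 | obs) = 1/64 / 31/960 = 15/31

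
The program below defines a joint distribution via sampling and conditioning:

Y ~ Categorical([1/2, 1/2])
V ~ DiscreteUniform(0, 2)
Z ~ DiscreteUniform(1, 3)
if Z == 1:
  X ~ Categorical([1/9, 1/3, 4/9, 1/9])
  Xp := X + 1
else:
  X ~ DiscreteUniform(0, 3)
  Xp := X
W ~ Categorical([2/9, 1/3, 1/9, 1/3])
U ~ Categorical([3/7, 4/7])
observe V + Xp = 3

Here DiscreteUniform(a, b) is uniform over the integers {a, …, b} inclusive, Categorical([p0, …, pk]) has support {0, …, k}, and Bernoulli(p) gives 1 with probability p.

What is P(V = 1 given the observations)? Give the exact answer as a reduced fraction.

Enumerate traces; 144 have nonzero weight after conditioning:
  (Y=0, V=0, Z=1, X=2, W=0, U=0) weight 4/1701
  (Y=0, V=0, Z=1, X=2, W=0, U=1) weight 16/5103
  (Y=0, V=0, Z=1, X=2, W=1, U=0) weight 2/567
  (Y=0, V=0, Z=1, X=2, W=1, U=1) weight 8/1701
  (Y=0, V=0, Z=1, X=2, W=2, U=0) weight 2/1701
  (Y=0, V=0, Z=1, X=2, W=2, U=1) weight 8/5103
  (Y=0, V=0, Z=1, X=2, W=3, U=0) weight 2/567
  (Y=0, V=0, Z=1, X=2, W=3, U=1) weight 8/1701
  (Y=0, V=1, Z=1, X=1, W=0, U=0) weight 1/567
  (Y=0, V=2, Z=1, X=0, W=0, U=0) weight 1/1701
  … 134 more
Group by V:
  weight(V=0) = 17/162
  weight(V=1) = 5/54
  weight(V=2) = 11/162
Total weight = 17/162 + 5/54 + 11/162 = 43/162
P(V=0 | obs) = 17/162 / 43/162 = 17/43
P(V=1 | obs) = 5/54 / 43/162 = 15/43
P(V=2 | obs) = 11/162 / 43/162 = 11/43

P(V = 1 | obs) = 15/43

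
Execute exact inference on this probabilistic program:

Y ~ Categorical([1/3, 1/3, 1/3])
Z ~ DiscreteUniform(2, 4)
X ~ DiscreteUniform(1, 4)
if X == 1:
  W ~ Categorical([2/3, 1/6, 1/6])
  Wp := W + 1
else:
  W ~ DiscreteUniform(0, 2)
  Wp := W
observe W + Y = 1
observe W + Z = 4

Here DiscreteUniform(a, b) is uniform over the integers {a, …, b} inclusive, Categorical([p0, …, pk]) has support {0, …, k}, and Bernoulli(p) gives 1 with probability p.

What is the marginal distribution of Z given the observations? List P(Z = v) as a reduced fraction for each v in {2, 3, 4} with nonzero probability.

Enumerate traces; 8 have nonzero weight after conditioning:
  (Y=0, Z=3, X=1, W=1) weight 1/216
  (Y=0, Z=3, X=2, W=1) weight 1/108
  (Y=0, Z=3, X=3, W=1) weight 1/108
  (Y=0, Z=3, X=4, W=1) weight 1/108
  (Y=1, Z=4, X=1, W=0) weight 1/54
  (Y=1, Z=4, X=2, W=0) weight 1/108
  (Y=1, Z=4, X=3, W=0) weight 1/108
  (Y=1, Z=4, X=4, W=0) weight 1/108
Group by Z:
  weight(Z=3) = 7/216
  weight(Z=4) = 5/108
Total weight = 7/216 + 5/108 = 17/216
P(Z=3 | obs) = 7/216 / 17/216 = 7/17
P(Z=4 | obs) = 5/108 / 17/216 = 10/17

P(Z=3) = 7/17, P(Z=4) = 10/17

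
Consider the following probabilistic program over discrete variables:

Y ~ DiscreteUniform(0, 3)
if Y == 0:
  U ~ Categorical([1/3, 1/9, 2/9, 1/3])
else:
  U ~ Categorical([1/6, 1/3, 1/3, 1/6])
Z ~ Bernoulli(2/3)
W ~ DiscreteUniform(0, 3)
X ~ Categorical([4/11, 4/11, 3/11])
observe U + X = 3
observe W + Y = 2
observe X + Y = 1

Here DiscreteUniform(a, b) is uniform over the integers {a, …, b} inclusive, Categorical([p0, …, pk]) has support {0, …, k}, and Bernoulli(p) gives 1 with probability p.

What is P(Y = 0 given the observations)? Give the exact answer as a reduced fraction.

Enumerate traces; 4 have nonzero weight after conditioning:
  (Y=0, U=2, Z=0, W=2, X=1) weight 1/594
  (Y=0, U=2, Z=1, W=2, X=1) weight 1/297
  (Y=1, U=3, Z=0, W=1, X=0) weight 1/792
  (Y=1, U=3, Z=1, W=1, X=0) weight 1/396
Group by Y:
  weight(Y=0) = 1/198
  weight(Y=1) = 1/264
Total weight = 1/198 + 1/264 = 7/792
P(Y=0 | obs) = 1/198 / 7/792 = 4/7
P(Y=1 | obs) = 1/264 / 7/792 = 3/7

P(Y = 0 | obs) = 4/7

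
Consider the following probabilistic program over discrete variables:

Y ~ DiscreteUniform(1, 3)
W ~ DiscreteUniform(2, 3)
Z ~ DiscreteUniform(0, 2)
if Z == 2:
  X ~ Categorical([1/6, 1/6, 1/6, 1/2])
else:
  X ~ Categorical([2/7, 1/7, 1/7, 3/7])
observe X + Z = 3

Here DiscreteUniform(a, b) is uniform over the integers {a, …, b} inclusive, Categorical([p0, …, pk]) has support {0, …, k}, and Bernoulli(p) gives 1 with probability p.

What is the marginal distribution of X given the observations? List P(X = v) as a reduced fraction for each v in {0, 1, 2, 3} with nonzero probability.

P(X=1) = 7/31, P(X=2) = 6/31, P(X=3) = 18/31

Enumerate traces; 18 have nonzero weight after conditioning:
  (Y=1, W=2, Z=0, X=3) weight 1/42
  (Y=1, W=2, Z=1, X=2) weight 1/126
  (Y=1, W=2, Z=2, X=1) weight 1/108
  (Y=1, W=3, Z=0, X=3) weight 1/42
  (Y=1, W=3, Z=1, X=2) weight 1/126
  (Y=1, W=3, Z=2, X=1) weight 1/108
  (Y=2, W=2, Z=0, X=3) weight 1/42
  (Y=2, W=2, Z=1, X=2) weight 1/126
  … 10 more
Group by X:
  weight(X=1) = 1/18
  weight(X=2) = 1/21
  weight(X=3) = 1/7
Total weight = 1/18 + 1/21 + 1/7 = 31/126
P(X=1 | obs) = 1/18 / 31/126 = 7/31
P(X=2 | obs) = 1/21 / 31/126 = 6/31
P(X=3 | obs) = 1/7 / 31/126 = 18/31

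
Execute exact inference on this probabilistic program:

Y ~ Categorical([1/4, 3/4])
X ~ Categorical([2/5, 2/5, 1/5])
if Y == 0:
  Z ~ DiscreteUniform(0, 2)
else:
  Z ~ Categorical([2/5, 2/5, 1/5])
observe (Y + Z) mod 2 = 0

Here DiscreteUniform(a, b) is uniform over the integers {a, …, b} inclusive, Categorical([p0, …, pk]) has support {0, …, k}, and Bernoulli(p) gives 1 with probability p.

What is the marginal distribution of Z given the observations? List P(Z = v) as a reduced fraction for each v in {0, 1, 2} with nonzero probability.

P(Z=0) = 5/28, P(Z=1) = 9/14, P(Z=2) = 5/28

Enumerate traces; 9 have nonzero weight after conditioning:
  (Y=0, X=0, Z=0) weight 1/30
  (Y=0, X=0, Z=2) weight 1/30
  (Y=0, X=1, Z=0) weight 1/30
  (Y=0, X=1, Z=2) weight 1/30
  (Y=0, X=2, Z=0) weight 1/60
  (Y=0, X=2, Z=2) weight 1/60
  (Y=1, X=0, Z=1) weight 3/25
  (Y=1, X=1, Z=1) weight 3/25
  … 1 more
Group by Z:
  weight(Z=0) = 1/12
  weight(Z=1) = 3/10
  weight(Z=2) = 1/12
Total weight = 1/12 + 3/10 + 1/12 = 7/15
P(Z=0 | obs) = 1/12 / 7/15 = 5/28
P(Z=1 | obs) = 3/10 / 7/15 = 9/14
P(Z=2 | obs) = 1/12 / 7/15 = 5/28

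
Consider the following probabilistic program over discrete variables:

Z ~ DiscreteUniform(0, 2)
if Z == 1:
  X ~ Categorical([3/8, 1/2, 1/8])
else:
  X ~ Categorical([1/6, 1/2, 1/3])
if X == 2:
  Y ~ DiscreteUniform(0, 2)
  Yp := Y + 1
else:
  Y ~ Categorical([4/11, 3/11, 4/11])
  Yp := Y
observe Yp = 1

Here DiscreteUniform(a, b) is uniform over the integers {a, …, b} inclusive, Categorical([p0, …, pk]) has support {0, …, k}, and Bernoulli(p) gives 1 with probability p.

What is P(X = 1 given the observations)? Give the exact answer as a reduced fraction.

Enumerate traces; 9 have nonzero weight after conditioning:
  (Z=0, X=0, Y=1) weight 1/66
  (Z=0, X=1, Y=1) weight 1/22
  (Z=0, X=2, Y=0) weight 1/27
  (Z=1, X=0, Y=1) weight 3/88
  (Z=1, X=1, Y=1) weight 1/22
  (Z=1, X=2, Y=0) weight 1/72
  (Z=2, X=0, Y=1) weight 1/66
  (Z=2, X=1, Y=1) weight 1/22
  … 1 more
Group by X:
  weight(X=0) = 17/264
  weight(X=1) = 3/22
  weight(X=2) = 19/216
Total weight = 17/264 + 3/22 + 19/216 = 343/1188
P(X=0 | obs) = 17/264 / 343/1188 = 153/686
P(X=1 | obs) = 3/22 / 343/1188 = 162/343
P(X=2 | obs) = 19/216 / 343/1188 = 209/686

P(X = 1 | obs) = 162/343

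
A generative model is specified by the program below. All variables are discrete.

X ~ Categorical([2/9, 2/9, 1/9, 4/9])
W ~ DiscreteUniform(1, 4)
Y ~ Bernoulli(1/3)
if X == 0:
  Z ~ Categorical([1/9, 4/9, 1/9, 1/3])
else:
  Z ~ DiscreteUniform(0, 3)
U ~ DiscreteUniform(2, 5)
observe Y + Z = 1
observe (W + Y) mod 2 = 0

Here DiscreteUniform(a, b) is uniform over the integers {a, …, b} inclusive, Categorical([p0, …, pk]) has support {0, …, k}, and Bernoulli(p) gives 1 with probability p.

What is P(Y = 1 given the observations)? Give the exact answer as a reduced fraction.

P(Y = 1 | obs) = 71/261

Enumerate traces; 64 have nonzero weight after conditioning:
  (X=0, W=1, Y=1, Z=0, U=2) weight 1/1944
  (X=0, W=1, Y=1, Z=0, U=3) weight 1/1944
  (X=0, W=1, Y=1, Z=0, U=4) weight 1/1944
  (X=0, W=1, Y=1, Z=0, U=5) weight 1/1944
  (X=0, W=2, Y=0, Z=1, U=2) weight 1/243
  (X=0, W=2, Y=0, Z=1, U=3) weight 1/243
  (X=0, W=2, Y=0, Z=1, U=4) weight 1/243
  (X=0, W=2, Y=0, Z=1, U=5) weight 1/243
  … 56 more
Group by Y:
  weight(Y=0) = 95/972
  weight(Y=1) = 71/1944
Total weight = 95/972 + 71/1944 = 29/216
P(Y=0 | obs) = 95/972 / 29/216 = 190/261
P(Y=1 | obs) = 71/1944 / 29/216 = 71/261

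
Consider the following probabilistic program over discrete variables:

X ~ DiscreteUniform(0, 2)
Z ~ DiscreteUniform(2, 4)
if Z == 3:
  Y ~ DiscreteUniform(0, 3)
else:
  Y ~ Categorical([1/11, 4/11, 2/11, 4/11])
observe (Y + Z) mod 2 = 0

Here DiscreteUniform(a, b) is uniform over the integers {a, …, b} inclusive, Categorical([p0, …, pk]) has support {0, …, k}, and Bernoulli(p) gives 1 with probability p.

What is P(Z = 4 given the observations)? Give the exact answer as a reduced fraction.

P(Z = 4 | obs) = 6/23

Enumerate traces; 18 have nonzero weight after conditioning:
  (X=0, Z=2, Y=0) weight 1/99
  (X=0, Z=2, Y=2) weight 2/99
  (X=0, Z=3, Y=1) weight 1/36
  (X=0, Z=3, Y=3) weight 1/36
  (X=0, Z=4, Y=0) weight 1/99
  (X=0, Z=4, Y=2) weight 2/99
  (X=1, Z=2, Y=0) weight 1/99
  (X=1, Z=2, Y=2) weight 2/99
  … 10 more
Group by Z:
  weight(Z=2) = 1/11
  weight(Z=3) = 1/6
  weight(Z=4) = 1/11
Total weight = 1/11 + 1/6 + 1/11 = 23/66
P(Z=2 | obs) = 1/11 / 23/66 = 6/23
P(Z=3 | obs) = 1/6 / 23/66 = 11/23
P(Z=4 | obs) = 1/11 / 23/66 = 6/23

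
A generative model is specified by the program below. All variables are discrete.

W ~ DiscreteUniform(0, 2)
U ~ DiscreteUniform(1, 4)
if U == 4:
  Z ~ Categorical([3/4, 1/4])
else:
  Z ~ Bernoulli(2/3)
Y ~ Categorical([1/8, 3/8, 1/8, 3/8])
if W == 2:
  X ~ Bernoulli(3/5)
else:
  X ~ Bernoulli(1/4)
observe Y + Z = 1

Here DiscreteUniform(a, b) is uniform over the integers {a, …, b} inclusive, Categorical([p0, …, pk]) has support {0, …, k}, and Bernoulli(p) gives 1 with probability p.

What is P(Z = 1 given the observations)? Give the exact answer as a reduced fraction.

P(Z = 1 | obs) = 3/10

Enumerate traces; 48 have nonzero weight after conditioning:
  (W=0, U=1, Z=0, Y=1, X=0) weight 1/128
  (W=0, U=1, Z=0, Y=1, X=1) weight 1/384
  (W=0, U=1, Z=1, Y=0, X=0) weight 1/192
  (W=0, U=1, Z=1, Y=0, X=1) weight 1/576
  (W=0, U=2, Z=0, Y=1, X=0) weight 1/128
  (W=0, U=2, Z=0, Y=1, X=1) weight 1/384
  (W=0, U=2, Z=1, Y=0, X=0) weight 1/192
  (W=0, U=2, Z=1, Y=0, X=1) weight 1/576
  … 40 more
Group by Z:
  weight(Z=0) = 21/128
  weight(Z=1) = 9/128
Total weight = 21/128 + 9/128 = 15/64
P(Z=0 | obs) = 21/128 / 15/64 = 7/10
P(Z=1 | obs) = 9/128 / 15/64 = 3/10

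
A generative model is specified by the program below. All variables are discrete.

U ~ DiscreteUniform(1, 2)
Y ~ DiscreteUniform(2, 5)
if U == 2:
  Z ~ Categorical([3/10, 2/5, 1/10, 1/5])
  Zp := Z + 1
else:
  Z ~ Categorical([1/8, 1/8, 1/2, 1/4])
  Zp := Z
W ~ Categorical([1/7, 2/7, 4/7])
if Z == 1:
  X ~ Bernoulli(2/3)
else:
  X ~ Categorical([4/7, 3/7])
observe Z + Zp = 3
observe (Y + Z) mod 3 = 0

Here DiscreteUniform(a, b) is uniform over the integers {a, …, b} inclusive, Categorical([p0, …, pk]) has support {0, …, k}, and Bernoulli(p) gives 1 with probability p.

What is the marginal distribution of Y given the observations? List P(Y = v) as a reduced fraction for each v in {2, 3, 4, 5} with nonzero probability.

P(Y=2) = 1/2, P(Y=5) = 1/2

Enumerate traces; 12 have nonzero weight after conditioning:
  (U=2, Y=2, Z=1, W=0, X=0) weight 1/420
  (U=2, Y=2, Z=1, W=0, X=1) weight 1/210
  (U=2, Y=2, Z=1, W=1, X=0) weight 1/210
  (U=2, Y=2, Z=1, W=1, X=1) weight 1/105
  (U=2, Y=2, Z=1, W=2, X=0) weight 1/105
  (U=2, Y=2, Z=1, W=2, X=1) weight 2/105
  (U=2, Y=5, Z=1, W=0, X=0) weight 1/420
  (U=2, Y=5, Z=1, W=0, X=1) weight 1/210
  … 4 more
Group by Y:
  weight(Y=2) = 1/20
  weight(Y=5) = 1/20
Total weight = 1/20 + 1/20 = 1/10
P(Y=2 | obs) = 1/20 / 1/10 = 1/2
P(Y=5 | obs) = 1/20 / 1/10 = 1/2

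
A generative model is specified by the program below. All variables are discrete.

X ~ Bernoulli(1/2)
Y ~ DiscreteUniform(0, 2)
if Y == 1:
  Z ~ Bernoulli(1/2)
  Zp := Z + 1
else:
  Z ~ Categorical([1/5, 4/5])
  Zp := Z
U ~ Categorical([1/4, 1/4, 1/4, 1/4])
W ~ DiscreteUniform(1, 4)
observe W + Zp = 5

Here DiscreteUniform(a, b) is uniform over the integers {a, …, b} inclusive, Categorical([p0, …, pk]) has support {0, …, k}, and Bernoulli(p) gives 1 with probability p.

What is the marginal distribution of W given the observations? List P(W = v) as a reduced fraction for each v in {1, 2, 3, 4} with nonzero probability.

P(W=3) = 5/26, P(W=4) = 21/26

Enumerate traces; 32 have nonzero weight after conditioning:
  (X=0, Y=0, Z=1, U=0, W=4) weight 1/120
  (X=0, Y=0, Z=1, U=1, W=4) weight 1/120
  (X=0, Y=0, Z=1, U=2, W=4) weight 1/120
  (X=0, Y=0, Z=1, U=3, W=4) weight 1/120
  (X=0, Y=1, Z=0, U=0, W=4) weight 1/192
  (X=0, Y=1, Z=0, U=1, W=4) weight 1/192
  (X=0, Y=1, Z=0, U=2, W=4) weight 1/192
  (X=0, Y=1, Z=0, U=3, W=4) weight 1/192
  (X=0, Y=1, Z=1, U=0, W=3) weight 1/192
  … 23 more
Group by W:
  weight(W=3) = 1/24
  weight(W=4) = 7/40
Total weight = 1/24 + 7/40 = 13/60
P(W=3 | obs) = 1/24 / 13/60 = 5/26
P(W=4 | obs) = 7/40 / 13/60 = 21/26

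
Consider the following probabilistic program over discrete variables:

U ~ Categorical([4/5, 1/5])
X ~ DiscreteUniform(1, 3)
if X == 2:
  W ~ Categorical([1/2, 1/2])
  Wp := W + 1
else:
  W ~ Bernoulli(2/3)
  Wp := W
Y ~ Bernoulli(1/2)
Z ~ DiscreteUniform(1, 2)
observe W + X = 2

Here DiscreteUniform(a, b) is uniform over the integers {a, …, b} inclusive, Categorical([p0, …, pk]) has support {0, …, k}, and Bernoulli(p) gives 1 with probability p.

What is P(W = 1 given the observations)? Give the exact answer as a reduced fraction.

Enumerate traces; 16 have nonzero weight after conditioning:
  (U=0, X=1, W=1, Y=0, Z=1) weight 2/45
  (U=0, X=1, W=1, Y=0, Z=2) weight 2/45
  (U=0, X=1, W=1, Y=1, Z=1) weight 2/45
  (U=0, X=1, W=1, Y=1, Z=2) weight 2/45
  (U=0, X=2, W=0, Y=0, Z=1) weight 1/30
  (U=0, X=2, W=0, Y=0, Z=2) weight 1/30
  (U=0, X=2, W=0, Y=1, Z=1) weight 1/30
  (U=0, X=2, W=0, Y=1, Z=2) weight 1/30
  … 8 more
Group by W:
  weight(W=0) = 1/6
  weight(W=1) = 2/9
Total weight = 1/6 + 2/9 = 7/18
P(W=0 | obs) = 1/6 / 7/18 = 3/7
P(W=1 | obs) = 2/9 / 7/18 = 4/7

P(W = 1 | obs) = 4/7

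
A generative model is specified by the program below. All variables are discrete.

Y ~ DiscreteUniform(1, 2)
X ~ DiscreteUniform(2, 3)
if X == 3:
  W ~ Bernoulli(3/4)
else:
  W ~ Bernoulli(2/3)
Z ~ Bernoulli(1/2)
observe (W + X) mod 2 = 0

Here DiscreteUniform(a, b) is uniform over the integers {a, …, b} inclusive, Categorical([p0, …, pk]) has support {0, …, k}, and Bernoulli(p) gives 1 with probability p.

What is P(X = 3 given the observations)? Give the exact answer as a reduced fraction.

P(X = 3 | obs) = 9/13

Enumerate traces; 8 have nonzero weight after conditioning:
  (Y=1, X=2, W=0, Z=0) weight 1/24
  (Y=1, X=2, W=0, Z=1) weight 1/24
  (Y=1, X=3, W=1, Z=0) weight 3/32
  (Y=1, X=3, W=1, Z=1) weight 3/32
  (Y=2, X=2, W=0, Z=0) weight 1/24
  (Y=2, X=2, W=0, Z=1) weight 1/24
  (Y=2, X=3, W=1, Z=0) weight 3/32
  (Y=2, X=3, W=1, Z=1) weight 3/32
Group by X:
  weight(X=2) = 1/6
  weight(X=3) = 3/8
Total weight = 1/6 + 3/8 = 13/24
P(X=2 | obs) = 1/6 / 13/24 = 4/13
P(X=3 | obs) = 3/8 / 13/24 = 9/13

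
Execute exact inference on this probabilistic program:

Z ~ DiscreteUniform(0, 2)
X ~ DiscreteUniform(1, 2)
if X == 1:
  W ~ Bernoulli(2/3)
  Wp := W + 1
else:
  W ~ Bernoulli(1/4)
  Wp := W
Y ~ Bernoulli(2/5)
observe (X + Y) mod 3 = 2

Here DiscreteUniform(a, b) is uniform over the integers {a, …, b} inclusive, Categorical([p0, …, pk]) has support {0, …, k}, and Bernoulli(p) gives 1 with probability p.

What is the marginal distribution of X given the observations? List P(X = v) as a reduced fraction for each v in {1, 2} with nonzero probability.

Enumerate traces; 12 have nonzero weight after conditioning:
  (Z=0, X=1, W=0, Y=1) weight 1/45
  (Z=0, X=1, W=1, Y=1) weight 2/45
  (Z=0, X=2, W=0, Y=0) weight 3/40
  (Z=0, X=2, W=1, Y=0) weight 1/40
  (Z=1, X=1, W=0, Y=1) weight 1/45
  (Z=1, X=1, W=1, Y=1) weight 2/45
  (Z=1, X=2, W=0, Y=0) weight 3/40
  (Z=1, X=2, W=1, Y=0) weight 1/40
  … 4 more
Group by X:
  weight(X=1) = 1/5
  weight(X=2) = 3/10
Total weight = 1/5 + 3/10 = 1/2
P(X=1 | obs) = 1/5 / 1/2 = 2/5
P(X=2 | obs) = 3/10 / 1/2 = 3/5

P(X=1) = 2/5, P(X=2) = 3/5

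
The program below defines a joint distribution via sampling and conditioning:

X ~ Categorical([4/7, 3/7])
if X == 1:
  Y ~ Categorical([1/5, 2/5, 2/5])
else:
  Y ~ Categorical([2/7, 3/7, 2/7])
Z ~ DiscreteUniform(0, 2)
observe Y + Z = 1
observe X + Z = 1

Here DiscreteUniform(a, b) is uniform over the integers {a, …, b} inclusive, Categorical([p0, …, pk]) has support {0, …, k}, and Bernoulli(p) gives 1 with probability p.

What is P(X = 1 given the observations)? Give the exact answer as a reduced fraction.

P(X = 1 | obs) = 21/41

Enumerate traces; 2 have nonzero weight after conditioning:
  (X=0, Y=0, Z=1) weight 8/147
  (X=1, Y=1, Z=0) weight 2/35
Group by X:
  weight(X=0) = 8/147
  weight(X=1) = 2/35
Total weight = 8/147 + 2/35 = 82/735
P(X=0 | obs) = 8/147 / 82/735 = 20/41
P(X=1 | obs) = 2/35 / 82/735 = 21/41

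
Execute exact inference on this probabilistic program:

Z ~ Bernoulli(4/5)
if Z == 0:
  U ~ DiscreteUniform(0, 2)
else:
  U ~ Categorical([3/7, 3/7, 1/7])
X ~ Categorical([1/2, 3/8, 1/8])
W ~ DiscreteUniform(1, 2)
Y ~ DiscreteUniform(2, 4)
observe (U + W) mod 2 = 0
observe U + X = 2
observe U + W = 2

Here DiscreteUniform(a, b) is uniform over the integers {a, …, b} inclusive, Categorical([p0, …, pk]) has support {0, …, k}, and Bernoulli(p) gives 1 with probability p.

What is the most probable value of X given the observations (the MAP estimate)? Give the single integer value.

Enumerate traces; 12 have nonzero weight after conditioning:
  (Z=0, U=0, X=2, W=2, Y=2) weight 1/720
  (Z=0, U=0, X=2, W=2, Y=3) weight 1/720
  (Z=0, U=0, X=2, W=2, Y=4) weight 1/720
  (Z=0, U=1, X=1, W=1, Y=2) weight 1/240
  (Z=0, U=1, X=1, W=1, Y=3) weight 1/240
  (Z=0, U=1, X=1, W=1, Y=4) weight 1/240
  (Z=1, U=0, X=2, W=2, Y=2) weight 1/140
  (Z=1, U=0, X=2, W=2, Y=3) weight 1/140
  … 4 more
Group by X:
  weight(X=1) = 43/560
  weight(X=2) = 43/1680
Total weight = 43/560 + 43/1680 = 43/420
P(X=1 | obs) = 43/560 / 43/420 = 3/4
P(X=2 | obs) = 43/1680 / 43/420 = 1/4
argmax = 1

argmax_v P(X = v | obs) = 1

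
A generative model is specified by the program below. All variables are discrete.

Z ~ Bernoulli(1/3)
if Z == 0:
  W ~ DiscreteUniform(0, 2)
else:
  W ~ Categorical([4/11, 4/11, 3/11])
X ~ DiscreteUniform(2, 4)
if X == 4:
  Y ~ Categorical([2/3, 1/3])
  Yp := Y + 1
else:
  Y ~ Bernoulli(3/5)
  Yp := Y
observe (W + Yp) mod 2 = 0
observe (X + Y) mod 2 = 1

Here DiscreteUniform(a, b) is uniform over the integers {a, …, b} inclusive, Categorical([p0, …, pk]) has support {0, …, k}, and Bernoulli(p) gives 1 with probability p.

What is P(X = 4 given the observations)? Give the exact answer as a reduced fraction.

P(X = 4 | obs) = 325/1021

Enumerate traces; 10 have nonzero weight after conditioning:
  (Z=0, W=0, X=3, Y=0) weight 4/135
  (Z=0, W=0, X=4, Y=1) weight 2/81
  (Z=0, W=1, X=2, Y=1) weight 2/45
  (Z=0, W=2, X=3, Y=0) weight 4/135
  (Z=0, W=2, X=4, Y=1) weight 2/81
  (Z=1, W=0, X=3, Y=0) weight 8/495
  (Z=1, W=0, X=4, Y=1) weight 4/297
  (Z=1, W=1, X=2, Y=1) weight 4/165
  … 2 more
Group by X:
  weight(X=2) = 34/495
  weight(X=3) = 26/297
  weight(X=4) = 65/891
Total weight = 34/495 + 26/297 + 65/891 = 1021/4455
P(X=2 | obs) = 34/495 / 1021/4455 = 306/1021
P(X=3 | obs) = 26/297 / 1021/4455 = 390/1021
P(X=4 | obs) = 65/891 / 1021/4455 = 325/1021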